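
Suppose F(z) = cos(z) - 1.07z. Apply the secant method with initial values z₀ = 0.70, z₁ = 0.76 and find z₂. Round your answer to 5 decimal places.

F(0.70) = 0.0158422, F(0.76) = -0.0883640
z₂ = 0.7600000 − (-0.0883640)·(0.7600000 − 0.7000000) / (-0.0883640 − 0.0158422) = 0.7600000 − (-0.0053018)/(-0.1042062) = 0.7091216

0.70912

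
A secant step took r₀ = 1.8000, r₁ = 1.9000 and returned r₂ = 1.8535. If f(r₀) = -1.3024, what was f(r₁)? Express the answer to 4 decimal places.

The secant line through (1.8000, -1.3024) and (1.9000, f(r₁)) crosses zero at r₂ = 1.8535.
So (1.8000, -1.3024), (1.9000, f(r₁)), (1.8535, 0) are collinear:
f(r₁) = -1.3024 · (1.9000 − 1.8535) / (1.8000 − 1.8535) = -1.3024 · (0.046500)/(-0.053500) = 1.131993

1.1320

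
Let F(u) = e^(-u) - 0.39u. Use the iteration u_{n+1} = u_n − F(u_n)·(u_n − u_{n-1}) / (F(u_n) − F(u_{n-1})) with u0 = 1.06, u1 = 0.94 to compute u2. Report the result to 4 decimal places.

F(1.06) = -0.066944, F(0.94) = 0.024028
u2 = 0.940000 − 0.024028·(0.940000 − 1.060000) / (0.024028 − (-0.066944)) = 0.940000 − (-0.002883)/(0.090972) = 0.971695

0.9717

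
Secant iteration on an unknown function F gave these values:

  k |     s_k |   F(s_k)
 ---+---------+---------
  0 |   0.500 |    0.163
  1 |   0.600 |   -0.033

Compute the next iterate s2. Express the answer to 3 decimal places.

0.583

s2 = 0.600 − (-0.033)·(0.600 − 0.500) / (-0.033 − 0.163)
   = 0.600 − (-0.00330)/(-0.19600) = 0.58316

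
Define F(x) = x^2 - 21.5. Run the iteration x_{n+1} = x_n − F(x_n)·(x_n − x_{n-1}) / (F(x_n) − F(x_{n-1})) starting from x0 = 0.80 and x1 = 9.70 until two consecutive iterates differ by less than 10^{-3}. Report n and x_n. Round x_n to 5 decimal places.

F(0.80) = -20.8600000, F(9.70) = 72.5900000
x2 = 9.7000000 − 72.5900000·(8.9000000)/(93.4500000) = 2.7866667;  |Δ| = 6.9133333
F(2.7866667) = -13.7344889
x3 = 2.7866667 − (-13.7344889)·(-6.9133333)/(-86.3244889) = 3.8865990;  |Δ| = 1.0999324
F(3.8865990) = -6.3943479
x4 = 3.8865990 − (-6.3943479)·(1.0999324)/(7.3401410) = 4.8448027;  |Δ| = 0.9582037
F(4.8448027) = 1.9721136
x5 = 4.8448027 − 1.9721136·(0.9582037)/(8.3664615) = 4.6189383;  |Δ| = 0.2258645
F(4.6189383) = -0.1654094
x6 = 4.6189383 − (-0.1654094)·(-0.2258645)/(-2.1375230) = 4.6364165;  |Δ| = 0.0174782
F(4.6364165) = -0.0036422
x7 = 4.6364165 − (-0.0036422)·(0.0174782)/(0.1617672) = 4.6368100;  |Δ| = 0.0003935
|x7 − x6| = 0.0003935 < 10^{-3}

n = 7, x_n = 4.63681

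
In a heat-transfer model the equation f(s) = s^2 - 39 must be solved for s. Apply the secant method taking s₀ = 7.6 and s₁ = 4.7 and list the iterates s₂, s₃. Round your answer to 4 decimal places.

f(7.6) = 18.760000, f(4.7) = -16.910000
s₂ = 4.700000 − (-16.910000)·(4.700000 − 7.600000) / (-16.910000 − 18.760000) = 4.700000 − (49.039000)/(-35.670000) = 6.074797
f(6.074797) = -2.096844
s₃ = 6.074797 − (-2.096844)·(6.074797 − 4.700000) / (-2.096844 − (-16.910000)) = 6.074797 − (-2.882735)/(14.813156) = 6.269403

6.0748, 6.2694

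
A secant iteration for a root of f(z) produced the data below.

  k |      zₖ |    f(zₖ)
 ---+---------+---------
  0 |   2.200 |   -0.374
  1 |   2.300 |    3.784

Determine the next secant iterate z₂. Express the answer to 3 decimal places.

2.209

z₂ = 2.300 − 3.784·(2.300 − 2.200) / (3.784 − (-0.374))
   = 2.300 − (0.37840)/(4.15800) = 2.20899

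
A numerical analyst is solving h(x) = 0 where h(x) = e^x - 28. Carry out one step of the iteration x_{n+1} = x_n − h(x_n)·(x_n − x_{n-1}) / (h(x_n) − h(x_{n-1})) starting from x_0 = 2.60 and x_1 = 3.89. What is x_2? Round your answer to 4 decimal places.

h(2.60) = -14.536262, h(3.89) = 20.910887
x_2 = 3.890000 − 20.910887·(3.890000 − 2.600000) / (20.910887 − (-14.536262)) = 3.890000 − (26.975044)/(35.447148) = 3.129007

3.1290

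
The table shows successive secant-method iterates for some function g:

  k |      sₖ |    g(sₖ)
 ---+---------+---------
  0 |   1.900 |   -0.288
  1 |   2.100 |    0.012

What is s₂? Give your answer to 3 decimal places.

s₂ = 2.100 − 0.012·(2.100 − 1.900) / (0.012 − (-0.288))
   = 2.100 − (0.00240)/(0.30000) = 2.09200

2.092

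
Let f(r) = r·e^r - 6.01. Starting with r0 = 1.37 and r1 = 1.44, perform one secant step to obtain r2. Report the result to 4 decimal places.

f(1.37) = -0.618570, f(1.44) = 0.067802
r2 = 1.440000 − 0.067802·(1.440000 − 1.370000) / (0.067802 − (-0.618570)) = 1.440000 − (0.004746)/(0.686372) = 1.433085

1.4331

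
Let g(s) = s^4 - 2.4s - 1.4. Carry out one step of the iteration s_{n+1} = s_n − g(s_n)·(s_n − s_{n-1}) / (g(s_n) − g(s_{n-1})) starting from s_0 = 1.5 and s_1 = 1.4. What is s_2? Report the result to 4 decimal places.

1.4936

g(1.5) = 0.062500, g(1.4) = -0.918400
s_2 = 1.400000 − (-0.918400)·(1.400000 − 1.500000) / (-0.918400 − 0.062500) = 1.400000 − (0.091840)/(-0.980900) = 1.493628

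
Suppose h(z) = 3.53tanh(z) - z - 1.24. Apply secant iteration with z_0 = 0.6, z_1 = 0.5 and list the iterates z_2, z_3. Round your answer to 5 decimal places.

h(0.6) = 0.0557850, h(0.5) = -0.1087264
z_2 = 0.5000000 − (-0.1087264)·(0.5000000 − 0.6000000) / (-0.1087264 − 0.0557850) = 0.5000000 − (0.0108726)/(-0.1645114) = 0.5660905
h(0.5660905) = 0.0029722
z_3 = 0.5660905 − 0.0029722·(0.5660905 − 0.5000000) / (0.0029722 − (-0.1087264)) = 0.5660905 − (0.0001964)/(0.1116986) = 0.5643319

0.56609, 0.56433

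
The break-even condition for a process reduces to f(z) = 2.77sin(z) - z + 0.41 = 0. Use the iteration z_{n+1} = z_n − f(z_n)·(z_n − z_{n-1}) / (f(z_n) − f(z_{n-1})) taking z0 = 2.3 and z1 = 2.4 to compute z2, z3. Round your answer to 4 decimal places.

f(2.3) = 0.175603, f(2.4) = -0.118967
z2 = 2.400000 − (-0.118967)·(2.400000 − 2.300000) / (-0.118967 − 0.175603) = 2.400000 − (-0.011897)/(-0.294570) = 2.359613
f(2.359613) = 0.002364
z3 = 2.359613 − 0.002364·(2.359613 − 2.400000) / (0.002364 − (-0.118967)) = 2.359613 − (-0.000095)/(0.121331) = 2.360400

2.3596, 2.3604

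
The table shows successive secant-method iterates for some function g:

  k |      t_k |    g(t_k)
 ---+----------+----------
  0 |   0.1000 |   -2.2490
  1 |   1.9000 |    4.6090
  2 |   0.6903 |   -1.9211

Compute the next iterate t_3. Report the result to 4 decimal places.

t_3 = 0.6903 − (-1.9211)·(0.6903 − 1.9000) / (-1.9211 − 4.6090)
   = 0.6903 − (2.323955)/(-6.530100) = 1.046183

1.0462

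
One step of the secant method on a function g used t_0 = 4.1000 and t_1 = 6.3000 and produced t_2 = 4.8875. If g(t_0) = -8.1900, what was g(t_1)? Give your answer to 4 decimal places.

The secant line through (4.1000, -8.1900) and (6.3000, g(t_1)) crosses zero at t_2 = 4.8875.
So (4.1000, -8.1900), (6.3000, g(t_1)), (4.8875, 0) are collinear:
g(t_1) = -8.1900 · (6.3000 − 4.8875) / (4.1000 − 4.8875) = -8.1900 · (1.412500)/(-0.787500) = 14.690000

14.6900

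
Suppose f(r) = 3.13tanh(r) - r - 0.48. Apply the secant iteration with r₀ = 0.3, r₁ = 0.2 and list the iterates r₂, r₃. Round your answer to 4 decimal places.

0.2321, 0.2313

f(0.3) = 0.131808, f(0.2) = -0.062215
r₂ = 0.200000 − (-0.062215)·(0.200000 − 0.300000) / (-0.062215 − 0.131808) = 0.200000 − (0.006222)/(-0.194024) = 0.232066
f(0.232066) = 0.001536
r₃ = 0.232066 − 0.001536·(0.232066 − 0.200000) / (0.001536 − (-0.062215)) = 0.232066 − (0.000049)/(0.063751) = 0.231293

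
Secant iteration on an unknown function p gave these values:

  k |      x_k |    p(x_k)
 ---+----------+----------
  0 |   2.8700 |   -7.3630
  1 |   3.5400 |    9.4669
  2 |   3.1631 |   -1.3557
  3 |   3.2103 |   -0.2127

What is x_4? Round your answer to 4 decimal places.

3.2191

x_4 = 3.2103 − (-0.2127)·(3.2103 − 3.1631) / (-0.2127 − (-1.3557))
   = 3.2103 − (-0.010039)/(1.143000) = 3.219083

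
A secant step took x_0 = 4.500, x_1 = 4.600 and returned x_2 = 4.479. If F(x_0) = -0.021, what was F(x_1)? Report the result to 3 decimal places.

-0.121

The secant line through (4.500, -0.021) and (4.600, F(x_1)) crosses zero at x_2 = 4.479.
So (4.500, -0.021), (4.600, F(x_1)), (4.479, 0) are collinear:
F(x_1) = -0.021 · (4.600 − 4.479) / (4.500 − 4.479) = -0.021 · (0.12100)/(0.02100) = -0.12100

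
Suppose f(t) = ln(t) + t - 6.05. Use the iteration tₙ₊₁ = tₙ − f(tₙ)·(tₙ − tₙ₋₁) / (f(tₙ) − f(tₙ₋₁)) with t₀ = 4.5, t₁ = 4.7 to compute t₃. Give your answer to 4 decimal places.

f(4.5) = -0.045923, f(4.7) = 0.197563
t₂ = 4.700000 − 0.197563·(4.700000 − 4.500000) / (0.197563 − (-0.045923)) = 4.700000 − (0.039513)/(0.243485) = 4.537721
f(4.537721) = 0.000146
t₃ = 4.537721 − 0.000146·(4.537721 − 4.700000) / (0.000146 − 0.197563) = 4.537721 − (-0.000024)/(-0.197417) = 4.537601

4.5376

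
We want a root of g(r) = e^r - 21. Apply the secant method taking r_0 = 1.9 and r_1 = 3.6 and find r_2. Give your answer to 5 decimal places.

2.71351

g(1.9) = -14.3141056, g(3.6) = 15.5982344
r_2 = 3.6000000 − 15.5982344·(3.6000000 − 1.9000000) / (15.5982344 − (-14.3141056)) = 3.6000000 − (26.5169986)/(29.9123400) = 2.7135097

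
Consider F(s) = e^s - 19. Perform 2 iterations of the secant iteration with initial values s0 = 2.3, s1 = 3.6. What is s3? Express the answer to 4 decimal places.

2.8833

F(2.3) = -9.025818, F(3.6) = 17.598234
s2 = 3.600000 − 17.598234·(3.600000 − 2.300000) / (17.598234 − (-9.025818)) = 3.600000 − (22.877705)/(26.624052) = 2.740713
F(2.740713) = -3.501971
s3 = 2.740713 − (-3.501971)·(2.740713 − 3.600000) / (-3.501971 − 17.598234) = 2.740713 − (3.009198)/(-21.100205) = 2.883328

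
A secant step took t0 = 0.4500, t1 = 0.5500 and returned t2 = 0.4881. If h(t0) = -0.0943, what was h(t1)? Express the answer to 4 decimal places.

The secant line through (0.4500, -0.0943) and (0.5500, h(t1)) crosses zero at t2 = 0.4881.
So (0.4500, -0.0943), (0.5500, h(t1)), (0.4881, 0) are collinear:
h(t1) = -0.0943 · (0.5500 − 0.4881) / (0.4500 − 0.4881) = -0.0943 · (0.061900)/(-0.038100) = 0.153207

0.1532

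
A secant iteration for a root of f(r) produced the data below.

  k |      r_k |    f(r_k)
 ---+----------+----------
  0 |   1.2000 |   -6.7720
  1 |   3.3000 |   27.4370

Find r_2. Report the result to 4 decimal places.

r_2 = 3.3000 − 27.4370·(3.3000 − 1.2000) / (27.4370 − (-6.7720))
   = 3.3000 − (57.617700)/(34.209000) = 1.615715

1.6157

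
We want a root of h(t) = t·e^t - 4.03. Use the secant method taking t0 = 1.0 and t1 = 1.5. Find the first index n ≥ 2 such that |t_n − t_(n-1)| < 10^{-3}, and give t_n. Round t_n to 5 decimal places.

n = 5, t_n = 1.20625

h(1.0) = -1.3117182, h(1.5) = 2.6925336
t2 = 1.5000000 − 2.6925336·(0.5000000)/(4.0042518) = 1.1637907;  |Δ| = 0.3362093
h(1.1637907) = -0.3034862
t3 = 1.1637907 − (-0.3034862)·(-0.3362093)/(-2.9960198) = 1.1978475;  |Δ| = 0.0340568
h(1.1978475) = -0.0615576
t4 = 1.1978475 − (-0.0615576)·(0.0340568)/(0.2419285) = 1.2065131;  |Δ| = 0.0086656
h(1.2065131) = 0.0019396
t5 = 1.2065131 − 0.0019396·(0.0086656)/(0.0634972) = 1.2062484;  |Δ| = 0.0002647
|t5 − t4| = 0.0002647 < 10^{-3}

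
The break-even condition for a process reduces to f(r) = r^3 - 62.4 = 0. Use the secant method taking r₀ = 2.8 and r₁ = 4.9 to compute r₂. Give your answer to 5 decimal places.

f(2.8) = -40.4480000, f(4.9) = 55.2490000
r₂ = 4.9000000 − 55.2490000·(4.9000000 − 2.8000000) / (55.2490000 − (-40.4480000)) = 4.9000000 − (116.0229000)/(95.6970000) = 3.6876015

3.68760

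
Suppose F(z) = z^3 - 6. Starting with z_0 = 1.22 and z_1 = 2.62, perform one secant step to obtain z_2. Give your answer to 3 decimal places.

F(1.22) = -4.18415, F(2.62) = 11.98473
z_2 = 2.62000 − 11.98473·(2.62000 − 1.22000) / (11.98473 − (-4.18415)) = 2.62000 − (16.77862)/(16.16888) = 1.58229

1.582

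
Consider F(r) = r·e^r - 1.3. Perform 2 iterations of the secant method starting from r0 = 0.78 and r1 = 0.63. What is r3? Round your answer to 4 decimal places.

0.6672

F(0.78) = 0.401548, F(0.63) = -0.117105
r2 = 0.630000 − (-0.117105)·(0.630000 − 0.780000) / (-0.117105 − 0.401548) = 0.630000 − (0.017566)/(-0.518654) = 0.663868
F(0.663868) = -0.010575
r3 = 0.663868 − (-0.010575)·(0.663868 − 0.630000) / (-0.010575 − (-0.117105)) = 0.663868 − (-0.000358)/(0.106530) = 0.667230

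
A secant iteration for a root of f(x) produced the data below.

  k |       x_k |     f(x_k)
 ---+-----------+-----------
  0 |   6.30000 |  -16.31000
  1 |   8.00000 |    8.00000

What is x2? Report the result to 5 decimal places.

x2 = 8.00000 − 8.00000·(8.00000 − 6.30000) / (8.00000 − (-16.31000))
   = 8.00000 − (13.6000000)/(24.3100000) = 7.4405594

7.44056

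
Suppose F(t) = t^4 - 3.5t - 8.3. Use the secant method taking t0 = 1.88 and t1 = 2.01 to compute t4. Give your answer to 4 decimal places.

F(1.88) = -2.388017, F(2.01) = 0.987408
t2 = 2.010000 − 0.987408·(2.010000 − 1.880000) / (0.987408 − (-2.388017)) = 2.010000 − (0.128363)/(3.375425) = 1.971971
F(1.971971) = -0.080139
t3 = 1.971971 − (-0.080139)·(1.971971 − 2.010000) / (-0.080139 − 0.987408) = 1.971971 − (0.003048)/(-1.067547) = 1.974826
F(1.974826) = -0.002375
t4 = 1.974826 − (-0.002375)·(1.974826 − 1.971971) / (-0.002375 − (-0.080139)) = 1.974826 − (-0.000007)/(0.077764) = 1.974913

1.9749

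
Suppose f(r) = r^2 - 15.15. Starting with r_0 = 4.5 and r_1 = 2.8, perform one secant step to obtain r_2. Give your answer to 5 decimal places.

3.80137

f(4.5) = 5.1000000, f(2.8) = -7.3100000
r_2 = 2.8000000 − (-7.3100000)·(2.8000000 − 4.5000000) / (-7.3100000 − 5.1000000) = 2.8000000 − (12.4270000)/(-12.4100000) = 3.8013699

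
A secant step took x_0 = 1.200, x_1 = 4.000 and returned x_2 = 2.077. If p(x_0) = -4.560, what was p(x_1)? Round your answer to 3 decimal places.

The secant line through (1.200, -4.560) and (4.000, p(x_1)) crosses zero at x_2 = 2.077.
So (1.200, -4.560), (4.000, p(x_1)), (2.077, 0) are collinear:
p(x_1) = -4.560 · (4.000 − 2.077) / (1.200 − 2.077) = -4.560 · (1.92300)/(-0.87700) = 9.99872

9.999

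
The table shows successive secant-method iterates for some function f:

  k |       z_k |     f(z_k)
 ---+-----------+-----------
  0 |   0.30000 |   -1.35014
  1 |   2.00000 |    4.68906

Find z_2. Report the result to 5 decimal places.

z_2 = 2.00000 − 4.68906·(2.00000 − 0.30000) / (4.68906 − (-1.35014))
   = 2.00000 − (7.9714020)/(6.0392000) = 0.6800566

0.68006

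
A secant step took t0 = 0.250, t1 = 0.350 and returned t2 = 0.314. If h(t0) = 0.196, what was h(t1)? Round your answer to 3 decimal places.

-0.110

The secant line through (0.250, 0.196) and (0.350, h(t1)) crosses zero at t2 = 0.314.
So (0.250, 0.196), (0.350, h(t1)), (0.314, 0) are collinear:
h(t1) = 0.196 · (0.350 − 0.314) / (0.250 − 0.314) = 0.196 · (0.03600)/(-0.06400) = -0.11025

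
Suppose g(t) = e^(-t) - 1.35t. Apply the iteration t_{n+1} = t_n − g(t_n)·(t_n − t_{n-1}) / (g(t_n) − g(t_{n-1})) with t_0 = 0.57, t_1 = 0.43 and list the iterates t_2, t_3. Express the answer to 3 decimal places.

0.466, 0.465

g(0.57) = -0.20397, g(0.43) = 0.07001
t_2 = 0.43000 − 0.07001·(0.43000 − 0.57000) / (0.07001 − (-0.20397)) = 0.43000 − (-0.00980)/(0.27398) = 0.46577
g(0.46577) = -0.00114
t_3 = 0.46577 − (-0.00114)·(0.46577 − 0.43000) / (-0.00114 − 0.07001) = 0.46577 − (-0.00004)/(-0.07115) = 0.46520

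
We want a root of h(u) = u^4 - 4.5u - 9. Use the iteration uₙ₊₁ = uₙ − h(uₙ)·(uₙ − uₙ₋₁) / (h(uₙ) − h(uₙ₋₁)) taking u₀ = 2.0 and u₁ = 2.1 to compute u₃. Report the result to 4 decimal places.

2.0685

h(2.0) = -2.000000, h(2.1) = 0.998100
u₂ = 2.100000 − 0.998100·(2.100000 − 2.000000) / (0.998100 − (-2.000000)) = 2.100000 − (0.099810)/(2.998100) = 2.066709
h(2.066709) = -0.056308
u₃ = 2.066709 − (-0.056308)·(2.066709 − 2.100000) / (-0.056308 − 0.998100) = 2.066709 − (0.001875)/(-1.054408) = 2.068487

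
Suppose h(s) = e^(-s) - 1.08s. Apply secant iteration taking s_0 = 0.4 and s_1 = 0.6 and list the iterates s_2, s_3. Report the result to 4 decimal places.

h(0.4) = 0.238320, h(0.6) = -0.099188
s_2 = 0.600000 − (-0.099188)·(0.600000 − 0.400000) / (-0.099188 − 0.238320) = 0.600000 − (-0.019838)/(-0.337508) = 0.541223
h(0.541223) = -0.002485
s_3 = 0.541223 − (-0.002485)·(0.541223 − 0.600000) / (-0.002485 − (-0.099188)) = 0.541223 − (0.000146)/(0.096703) = 0.539713

0.5412, 0.5397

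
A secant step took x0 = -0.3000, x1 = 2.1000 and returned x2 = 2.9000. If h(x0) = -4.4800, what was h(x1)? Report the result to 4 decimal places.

The secant line through (-0.3000, -4.4800) and (2.1000, h(x1)) crosses zero at x2 = 2.9000.
So (-0.3000, -4.4800), (2.1000, h(x1)), (2.9000, 0) are collinear:
h(x1) = -4.4800 · (2.1000 − 2.9000) / (-0.3000 − 2.9000) = -4.4800 · (-0.800000)/(-3.200000) = -1.120000

-1.1200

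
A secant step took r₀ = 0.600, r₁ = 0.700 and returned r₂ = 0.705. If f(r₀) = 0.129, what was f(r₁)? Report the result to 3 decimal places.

The secant line through (0.600, 0.129) and (0.700, f(r₁)) crosses zero at r₂ = 0.705.
So (0.600, 0.129), (0.700, f(r₁)), (0.705, 0) are collinear:
f(r₁) = 0.129 · (0.700 − 0.705) / (0.600 − 0.705) = 0.129 · (-0.00500)/(-0.10500) = 0.00614

0.006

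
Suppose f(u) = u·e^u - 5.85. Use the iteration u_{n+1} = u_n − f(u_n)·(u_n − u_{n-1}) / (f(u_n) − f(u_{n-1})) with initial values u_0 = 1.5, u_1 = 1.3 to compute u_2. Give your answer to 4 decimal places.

1.4106

f(1.5) = 0.872534, f(1.3) = -1.079914
u_2 = 1.300000 − (-1.079914)·(1.300000 − 1.500000) / (-1.079914 − 0.872534) = 1.300000 − (0.215983)/(-1.952448) = 1.410622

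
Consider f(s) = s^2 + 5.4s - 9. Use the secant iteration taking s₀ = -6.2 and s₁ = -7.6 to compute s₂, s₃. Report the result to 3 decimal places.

f(-6.2) = -4.04000, f(-7.6) = 7.72000
s₂ = -7.60000 − 7.72000·(-7.60000 − (-6.20000)) / (7.72000 − (-4.04000)) = -7.60000 − (-10.80800)/(11.76000) = -6.68095
f(-6.68095) = -0.44202
s₃ = -6.68095 − (-0.44202)·(-6.68095 − (-7.60000)) / (-0.44202 − 7.72000) = -6.68095 − (-0.40624)/(-8.16202) = -6.73072

-6.681, -6.731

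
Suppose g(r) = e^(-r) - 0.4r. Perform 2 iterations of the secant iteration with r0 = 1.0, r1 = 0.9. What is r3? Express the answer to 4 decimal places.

g(1.0) = -0.032121, g(0.9) = 0.046570
r2 = 0.900000 − 0.046570·(0.900000 − 1.000000) / (0.046570 − (-0.032121)) = 0.900000 − (-0.004657)/(0.078690) = 0.959181
g(0.959181) = -0.000466
r3 = 0.959181 − (-0.000466)·(0.959181 − 0.900000) / (-0.000466 − 0.046570) = 0.959181 − (-0.000028)/(-0.047035) = 0.958595

0.9586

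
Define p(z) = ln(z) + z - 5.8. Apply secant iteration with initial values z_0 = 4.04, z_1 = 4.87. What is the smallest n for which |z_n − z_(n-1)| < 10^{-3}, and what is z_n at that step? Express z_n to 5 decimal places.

n = 4, z_n = 4.33360

p(4.04) = -0.3637553, p(4.87) = 0.6530939
z_2 = 4.8700000 − 0.6530939·(0.8300000)/(1.0168492) = 4.3369141;  |Δ| = 0.5330859
p(4.3369141) = 0.0040772
z_3 = 4.3369141 − 0.0040772·(-0.5330859)/(-0.6490167) = 4.3335652;  |Δ| = 0.0033489
p(4.3335652) = -0.0000442
z_4 = 4.3335652 − (-0.0000442)·(-0.0033489)/(-0.0041214) = 4.3336011;  |Δ| = 0.0000359
|z_4 − z_3| = 0.0000359 < 10^{-3}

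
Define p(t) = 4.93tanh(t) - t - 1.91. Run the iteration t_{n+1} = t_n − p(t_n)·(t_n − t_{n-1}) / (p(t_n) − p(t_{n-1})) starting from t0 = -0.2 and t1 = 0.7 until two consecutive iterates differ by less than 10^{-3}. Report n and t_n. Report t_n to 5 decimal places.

p(-0.2) = -2.6830603, p(0.7) = 0.3695331
t2 = 0.7000000 − 0.3695331·(0.9000000)/(3.0525935) = 0.5910501;  |Δ| = 0.1089499
p(0.5910501) = 0.1150565
t3 = 0.5910501 − 0.1150565·(-0.1089499)/(-0.2544767) = 0.5417906;  |Δ| = 0.0492595
p(0.5417906) = -0.0146837
t4 = 0.5417906 − (-0.0146837)·(-0.0492595)/(-0.1297401) = 0.5473656;  |Δ| = 0.0055751
p(0.5473656) = 0.0004524
t5 = 0.5473656 − 0.0004524·(0.0055751)/(0.0151361) = 0.5471990;  |Δ| = 0.0001666
|t5 − t4| = 0.0001666 < 10^{-3}

n = 5, t_n = 0.54720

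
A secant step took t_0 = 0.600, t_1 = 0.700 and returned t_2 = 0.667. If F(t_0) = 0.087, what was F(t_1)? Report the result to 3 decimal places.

The secant line through (0.600, 0.087) and (0.700, F(t_1)) crosses zero at t_2 = 0.667.
So (0.600, 0.087), (0.700, F(t_1)), (0.667, 0) are collinear:
F(t_1) = 0.087 · (0.700 − 0.667) / (0.600 − 0.667) = 0.087 · (0.03300)/(-0.06700) = -0.04285

-0.043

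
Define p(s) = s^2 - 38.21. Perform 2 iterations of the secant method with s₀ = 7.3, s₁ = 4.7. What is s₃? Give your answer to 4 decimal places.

p(7.3) = 15.080000, p(4.7) = -16.120000
s₂ = 4.700000 − (-16.120000)·(4.700000 − 7.300000) / (-16.120000 − 15.080000) = 4.700000 − (41.912000)/(-31.200000) = 6.043333
p(6.043333) = -1.688122
s₃ = 6.043333 − (-1.688122)·(6.043333 − 4.700000) / (-1.688122 − (-16.120000)) = 6.043333 − (-2.267711)/(14.431878) = 6.200465

6.2005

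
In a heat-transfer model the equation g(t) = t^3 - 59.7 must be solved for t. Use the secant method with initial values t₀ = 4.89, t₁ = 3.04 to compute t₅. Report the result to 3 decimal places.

g(4.89) = 57.23017, g(3.04) = -31.60554
t₂ = 3.04000 − (-31.60554)·(3.04000 − 4.89000) / (-31.60554 − 57.23017) = 3.04000 − (58.47024)/(-88.83570) = 3.69818
g(3.69818) = -9.12155
t₃ = 3.69818 − (-9.12155)·(3.69818 − 3.04000) / (-9.12155 − (-31.60554)) = 3.69818 − (-6.00366)/(22.48399) = 3.96520
g(3.96520) = 2.64424
t₄ = 3.96520 − 2.64424·(3.96520 − 3.69818) / (2.64424 − (-9.12155)) = 3.96520 − (0.70606)/(11.76578) = 3.90519
g(3.90519) = -0.14371
t₅ = 3.90519 − (-0.14371)·(3.90519 − 3.96520) / (-0.14371 − 2.64424) = 3.90519 − (0.00862)/(-2.78795) = 3.90829

3.908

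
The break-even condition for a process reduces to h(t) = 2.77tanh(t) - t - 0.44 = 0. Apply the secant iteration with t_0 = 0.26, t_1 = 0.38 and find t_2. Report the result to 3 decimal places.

0.257

h(0.26) = 0.00440, h(0.38) = 0.18470
t_2 = 0.38000 − 0.18470·(0.38000 − 0.26000) / (0.18470 − 0.00440) = 0.38000 − (0.02216)/(0.18030) = 0.25707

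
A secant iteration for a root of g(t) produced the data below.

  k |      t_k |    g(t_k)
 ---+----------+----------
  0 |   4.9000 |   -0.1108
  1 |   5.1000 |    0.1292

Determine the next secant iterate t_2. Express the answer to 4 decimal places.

t_2 = 5.1000 − 0.1292·(5.1000 − 4.9000) / (0.1292 − (-0.1108))
   = 5.1000 − (0.025840)/(0.240000) = 4.992333

4.9923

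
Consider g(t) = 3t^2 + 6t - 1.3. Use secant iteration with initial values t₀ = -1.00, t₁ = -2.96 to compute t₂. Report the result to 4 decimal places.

g(-1.00) = -4.300000, g(-2.96) = 7.224800
t₂ = -2.960000 − 7.224800·(-2.960000 − (-1.000000)) / (7.224800 − (-4.300000)) = -2.960000 − (-14.160608)/(11.524800) = -1.731293

-1.7313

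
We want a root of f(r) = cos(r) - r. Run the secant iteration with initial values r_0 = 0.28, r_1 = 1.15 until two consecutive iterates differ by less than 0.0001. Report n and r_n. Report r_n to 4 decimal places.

f(0.28) = 0.681055, f(1.15) = -0.741513
r_2 = 1.150000 − (-0.741513)·(0.870000)/(-1.422568) = 0.696513;  |Δ| = 0.453487
f(0.696513) = 0.070571
r_3 = 0.696513 − 0.070571·(-0.453487)/(0.812083) = 0.735922;  |Δ| = 0.039408
f(0.735922) = 0.005291
r_4 = 0.735922 − 0.005291·(0.039408)/(-0.065280) = 0.739116;  |Δ| = 0.003194
f(0.739116) = -0.000051
r_5 = 0.739116 − (-0.000051)·(0.003194)/(-0.005342) = 0.739085;  |Δ| = 0.000030
|r_5 − r_4| = 0.000030 < 0.0001

n = 5, r_n = 0.7391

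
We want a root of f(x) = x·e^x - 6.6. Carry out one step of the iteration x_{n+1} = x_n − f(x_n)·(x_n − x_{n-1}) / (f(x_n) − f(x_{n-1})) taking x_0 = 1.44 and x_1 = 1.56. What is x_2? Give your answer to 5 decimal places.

1.48656

f(1.44) = -0.5221980, f(1.56) = 0.8237611
x_2 = 1.5600000 − 0.8237611·(1.5600000 − 1.4400000) / (0.8237611 − (-0.5221980)) = 1.5600000 − (0.0988513)/(1.3459592) = 1.4865570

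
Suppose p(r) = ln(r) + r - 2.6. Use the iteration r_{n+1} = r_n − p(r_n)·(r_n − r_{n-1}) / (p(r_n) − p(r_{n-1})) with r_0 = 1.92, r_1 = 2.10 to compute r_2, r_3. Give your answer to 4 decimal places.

1.9385, 1.9382

p(1.92) = -0.027675, p(2.10) = 0.241937
r_2 = 2.100000 − 0.241937·(2.100000 − 1.920000) / (0.241937 − (-0.027675)) = 2.100000 − (0.043549)/(0.269612) = 1.938476
p(1.938476) = 0.000379
r_3 = 1.938476 − 0.000379·(1.938476 − 2.100000) / (0.000379 − 0.241937) = 1.938476 − (-0.000061)/(-0.241559) = 1.938223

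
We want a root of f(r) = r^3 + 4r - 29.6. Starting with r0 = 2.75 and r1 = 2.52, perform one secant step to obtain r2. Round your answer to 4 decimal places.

2.6616

f(2.75) = 2.196875, f(2.52) = -3.516992
r2 = 2.520000 − (-3.516992)·(2.520000 − 2.750000) / (-3.516992 − 2.196875) = 2.520000 − (0.808908)/(-5.713867) = 2.661569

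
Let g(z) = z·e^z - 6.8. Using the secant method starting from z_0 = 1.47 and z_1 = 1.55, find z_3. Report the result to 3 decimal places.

1.507

g(1.47) = -0.40662, g(1.55) = 0.50278
z_2 = 1.55000 − 0.50278·(1.55000 − 1.47000) / (0.50278 − (-0.40662)) = 1.55000 − (0.04022)/(0.90940) = 1.50577
g(1.50577) = -0.01255
z_3 = 1.50577 − (-0.01255)·(1.50577 − 1.55000) / (-0.01255 − 0.50278) = 1.50577 − (0.00056)/(-0.51533) = 1.50685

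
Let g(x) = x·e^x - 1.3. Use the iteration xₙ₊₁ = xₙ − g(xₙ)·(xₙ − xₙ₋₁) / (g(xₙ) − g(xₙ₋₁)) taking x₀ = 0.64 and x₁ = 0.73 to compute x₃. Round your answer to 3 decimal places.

g(0.64) = -0.08625, g(0.73) = 0.21481
x₂ = 0.73000 − 0.21481·(0.73000 − 0.64000) / (0.21481 − (-0.08625)) = 0.73000 − (0.01933)/(0.30106) = 0.66578
g(0.66578) = -0.00437
x₃ = 0.66578 − (-0.00437)·(0.66578 − 0.73000) / (-0.00437 − 0.21481) = 0.66578 − (0.00028)/(-0.21918) = 0.66707

0.667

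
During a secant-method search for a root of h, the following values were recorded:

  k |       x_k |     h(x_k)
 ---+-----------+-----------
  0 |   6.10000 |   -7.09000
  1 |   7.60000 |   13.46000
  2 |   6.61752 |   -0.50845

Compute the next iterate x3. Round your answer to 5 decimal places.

x3 = 6.61752 − (-0.50845)·(6.61752 − 7.60000) / (-0.50845 − 13.46000)
   = 6.61752 − (0.4995420)/(-13.9684500) = 6.6532822

6.65328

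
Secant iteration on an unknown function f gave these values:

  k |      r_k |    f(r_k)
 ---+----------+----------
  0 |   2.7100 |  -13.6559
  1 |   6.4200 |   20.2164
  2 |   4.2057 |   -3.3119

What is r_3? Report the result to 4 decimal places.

r_3 = 4.2057 − (-3.3119)·(4.2057 − 6.4200) / (-3.3119 − 20.2164)
   = 4.2057 − (7.333540)/(-23.528300) = 4.517390

4.5174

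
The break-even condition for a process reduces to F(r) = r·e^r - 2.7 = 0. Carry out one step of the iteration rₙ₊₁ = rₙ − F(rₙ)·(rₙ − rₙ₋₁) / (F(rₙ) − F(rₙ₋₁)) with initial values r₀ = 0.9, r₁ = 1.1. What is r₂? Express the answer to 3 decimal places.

0.989

F(0.9) = -0.48636, F(1.1) = 0.60458
r₂ = 1.10000 − 0.60458·(1.10000 − 0.90000) / (0.60458 − (-0.48636)) = 1.10000 − (0.12092)/(1.09094) = 0.98916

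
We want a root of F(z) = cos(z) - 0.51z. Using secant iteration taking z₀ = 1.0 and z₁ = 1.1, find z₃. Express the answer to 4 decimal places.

F(1.0) = 0.030302, F(1.1) = -0.107404
z₂ = 1.100000 − (-0.107404)·(1.100000 − 1.000000) / (-0.107404 − 0.030302) = 1.100000 − (-0.010740)/(-0.137706) = 1.022005
F(1.022005) = 0.000434
z₃ = 1.022005 − 0.000434·(1.022005 − 1.100000) / (0.000434 − (-0.107404)) = 1.022005 − (-0.000034)/(0.107838) = 1.022319

1.0223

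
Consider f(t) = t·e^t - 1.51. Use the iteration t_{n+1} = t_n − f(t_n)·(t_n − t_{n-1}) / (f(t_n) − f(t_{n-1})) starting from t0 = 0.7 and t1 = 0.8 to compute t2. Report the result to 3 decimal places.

f(0.7) = -0.10037, f(0.8) = 0.27043
t2 = 0.80000 − 0.27043·(0.80000 − 0.70000) / (0.27043 − (-0.10037)) = 0.80000 − (0.02704)/(0.37081) = 0.72707

0.727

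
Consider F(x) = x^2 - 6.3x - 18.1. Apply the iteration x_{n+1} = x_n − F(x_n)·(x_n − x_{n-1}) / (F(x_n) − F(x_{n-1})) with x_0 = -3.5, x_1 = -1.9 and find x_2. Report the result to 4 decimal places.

-2.1154

F(-3.5) = 16.200000, F(-1.9) = -2.520000
x_2 = -1.900000 − (-2.520000)·(-1.900000 − (-3.500000)) / (-2.520000 − 16.200000) = -1.900000 − (-4.032000)/(-18.720000) = -2.115385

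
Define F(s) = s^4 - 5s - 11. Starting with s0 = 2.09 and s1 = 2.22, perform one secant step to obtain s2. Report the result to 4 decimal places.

F(2.09) = -2.369702, F(2.22) = 2.189127
s2 = 2.220000 − 2.189127·(2.220000 − 2.090000) / (2.189127 − (-2.369702)) = 2.220000 − (0.284586)/(4.558829) = 2.157575

2.1576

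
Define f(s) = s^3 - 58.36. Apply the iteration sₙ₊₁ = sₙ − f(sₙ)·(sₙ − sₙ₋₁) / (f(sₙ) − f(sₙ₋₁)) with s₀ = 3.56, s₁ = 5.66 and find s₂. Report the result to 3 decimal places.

f(3.56) = -13.24198, f(5.66) = 122.96150
s₂ = 5.66000 − 122.96150·(5.66000 − 3.56000) / (122.96150 − (-13.24198)) = 5.66000 − (258.21914)/(136.20348) = 3.76417

3.764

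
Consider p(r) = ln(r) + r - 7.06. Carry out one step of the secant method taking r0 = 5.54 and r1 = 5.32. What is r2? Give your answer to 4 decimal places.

5.3779

p(5.54) = 0.191995, p(5.32) = -0.068527
r2 = 5.320000 − (-0.068527)·(5.320000 − 5.540000) / (-0.068527 − 0.191995) = 5.320000 − (0.015076)/(-0.260521) = 5.377868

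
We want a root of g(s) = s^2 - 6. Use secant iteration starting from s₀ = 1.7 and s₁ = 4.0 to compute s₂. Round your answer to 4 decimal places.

g(1.7) = -3.110000, g(4.0) = 10.000000
s₂ = 4.000000 − 10.000000·(4.000000 − 1.700000) / (10.000000 − (-3.110000)) = 4.000000 − (23.000000)/(13.110000) = 2.245614

2.2456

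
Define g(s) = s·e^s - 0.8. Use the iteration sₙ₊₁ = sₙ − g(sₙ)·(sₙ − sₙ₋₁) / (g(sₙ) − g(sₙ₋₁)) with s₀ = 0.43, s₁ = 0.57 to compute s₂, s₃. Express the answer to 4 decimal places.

g(0.43) = -0.138979, g(0.57) = 0.207912
s₂ = 0.570000 − 0.207912·(0.570000 − 0.430000) / (0.207912 − (-0.138979)) = 0.570000 − (0.029108)/(0.346891) = 0.486090
g(0.486090) = -0.009644
s₃ = 0.486090 − (-0.009644)·(0.486090 − 0.570000) / (-0.009644 − 0.207912) = 0.486090 − (0.000809)/(-0.217556) = 0.489810

0.4861, 0.4898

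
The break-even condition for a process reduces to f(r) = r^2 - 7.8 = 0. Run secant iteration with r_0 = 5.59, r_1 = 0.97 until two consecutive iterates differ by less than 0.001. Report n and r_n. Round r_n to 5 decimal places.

n = 7, r_n = 2.79285

f(5.59) = 23.4481000, f(0.97) = -6.8591000
r_2 = 0.9700000 − (-6.8591000)·(-4.6200000)/(-30.3072000) = 2.0155945;  |Δ| = 1.0455945
f(2.0155945) = -3.7373788
r_3 = 2.0155945 − (-3.7373788)·(1.0455945)/(3.1217212) = 3.2673984;  |Δ| = 1.2518039
f(3.2673984) = 2.8758922
r_4 = 3.2673984 − 2.8758922·(1.2518039)/(6.6132709) = 2.7230304;  |Δ| = 0.5443680
f(2.7230304) = -0.3851054
r_5 = 2.7230304 − (-0.3851054)·(-0.5443680)/(-3.2609976) = 2.7873172;  |Δ| = 0.0642868
f(2.7873172) = -0.0308629
r_6 = 2.7873172 − (-0.0308629)·(0.0642868)/(0.3542426) = 2.7929181;  |Δ| = 0.0056009
f(2.7929181) = 0.0003914
r_7 = 2.7929181 − 0.0003914·(0.0056009)/(0.0312543) = 2.7928479;  |Δ| = 0.0000701
|r_7 − r_6| = 0.0000701 < 0.001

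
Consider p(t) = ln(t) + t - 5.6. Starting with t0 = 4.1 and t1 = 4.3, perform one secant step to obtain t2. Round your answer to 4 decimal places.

4.1719

p(4.1) = -0.089013, p(4.3) = 0.158615
t2 = 4.300000 − 0.158615·(4.300000 − 4.100000) / (0.158615 − (-0.089013)) = 4.300000 − (0.031723)/(0.247628) = 4.171893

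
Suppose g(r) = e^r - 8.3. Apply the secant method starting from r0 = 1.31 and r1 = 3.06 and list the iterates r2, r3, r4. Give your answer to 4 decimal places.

1.7662, 1.9711, 2.1439

g(1.31) = -4.593826, g(3.06) = 13.027557
r2 = 3.060000 − 13.027557·(3.060000 − 1.310000) / (13.027557 − (-4.593826)) = 3.060000 − (22.798225)/(17.621383) = 1.766218
g(1.766218) = -2.451307
r3 = 1.766218 − (-2.451307)·(1.766218 − 3.060000) / (-2.451307 − 13.027557) = 1.766218 − (3.171456)/(-15.478864) = 1.971108
g(1.971108) = -1.121376
r4 = 1.971108 − (-1.121376)·(1.971108 − 1.766218) / (-1.121376 − (-2.451307)) = 1.971108 − (-0.229758)/(1.329931) = 2.143867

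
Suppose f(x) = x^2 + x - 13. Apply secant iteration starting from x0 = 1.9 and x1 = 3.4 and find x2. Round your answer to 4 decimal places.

f(1.9) = -7.490000, f(3.4) = 1.960000
x2 = 3.400000 − 1.960000·(3.400000 − 1.900000) / (1.960000 − (-7.490000)) = 3.400000 − (2.940000)/(9.450000) = 3.088889

3.0889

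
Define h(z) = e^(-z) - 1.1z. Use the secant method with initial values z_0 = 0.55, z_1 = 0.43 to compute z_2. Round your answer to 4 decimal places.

0.5336

h(0.55) = -0.028050, h(0.43) = 0.177509
z_2 = 0.430000 − 0.177509·(0.430000 − 0.550000) / (0.177509 − (-0.028050)) = 0.430000 − (-0.021301)/(0.205559) = 0.533625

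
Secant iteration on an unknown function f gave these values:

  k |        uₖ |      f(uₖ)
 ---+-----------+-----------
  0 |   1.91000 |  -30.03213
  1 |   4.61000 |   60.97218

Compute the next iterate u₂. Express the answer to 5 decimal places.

u₂ = 4.61000 − 60.97218·(4.61000 − 1.91000) / (60.97218 − (-30.03213))
   = 4.61000 − (164.6248860)/(91.0043100) = 2.8010210

2.80102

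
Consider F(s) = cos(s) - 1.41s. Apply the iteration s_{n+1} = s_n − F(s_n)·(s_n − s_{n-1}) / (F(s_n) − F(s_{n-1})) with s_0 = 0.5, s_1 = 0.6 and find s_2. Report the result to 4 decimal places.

F(0.5) = 0.172583, F(0.6) = -0.020664
s_2 = 0.600000 − (-0.020664)·(0.600000 − 0.500000) / (-0.020664 − 0.172583) = 0.600000 − (-0.002066)/(-0.193247) = 0.589307

0.5893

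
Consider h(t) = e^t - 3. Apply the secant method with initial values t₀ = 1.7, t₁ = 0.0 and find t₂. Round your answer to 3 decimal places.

h(1.7) = 2.47395, h(0.0) = -2.00000
t₂ = 0.00000 − (-2.00000)·(0.00000 − 1.70000) / (-2.00000 − 2.47395) = 0.00000 − (3.40000)/(-4.47395) = 0.75996

0.760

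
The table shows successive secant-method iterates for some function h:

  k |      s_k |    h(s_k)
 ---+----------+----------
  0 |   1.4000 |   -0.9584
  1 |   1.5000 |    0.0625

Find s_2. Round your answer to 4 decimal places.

s_2 = 1.5000 − 0.0625·(1.5000 − 1.4000) / (0.0625 − (-0.9584))
   = 1.5000 − (0.006250)/(1.020900) = 1.493878

1.4939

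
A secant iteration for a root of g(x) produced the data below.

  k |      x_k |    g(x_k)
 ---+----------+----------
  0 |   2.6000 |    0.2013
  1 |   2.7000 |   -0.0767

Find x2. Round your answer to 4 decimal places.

2.6724

x2 = 2.7000 − (-0.0767)·(2.7000 − 2.6000) / (-0.0767 − 0.2013)
   = 2.7000 − (-0.007670)/(-0.278000) = 2.672410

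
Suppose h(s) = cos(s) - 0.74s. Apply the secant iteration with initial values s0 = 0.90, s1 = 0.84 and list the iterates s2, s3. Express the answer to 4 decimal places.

h(0.90) = -0.044390, h(0.84) = 0.045863
s2 = 0.840000 − 0.045863·(0.840000 − 0.900000) / (0.045863 − (-0.044390)) = 0.840000 − (-0.002752)/(0.090253) = 0.870490
h(0.870490) = 0.000290
s3 = 0.870490 − 0.000290·(0.870490 − 0.840000) / (0.000290 − 0.045863) = 0.870490 − (0.000009)/(-0.045573) = 0.870684

0.8705, 0.8707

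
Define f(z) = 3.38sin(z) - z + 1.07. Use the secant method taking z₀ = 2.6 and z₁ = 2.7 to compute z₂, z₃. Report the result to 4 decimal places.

2.6534, 2.6539

f(2.6) = 0.212395, f(2.7) = -0.185456
z₂ = 2.700000 − (-0.185456)·(2.700000 − 2.600000) / (-0.185456 − 0.212395) = 2.700000 − (-0.018546)/(-0.397851) = 2.653386
f(2.653386) = 0.001981
z₃ = 2.653386 − 0.001981·(2.653386 − 2.700000) / (0.001981 − (-0.185456)) = 2.653386 − (-0.000092)/(0.187437) = 2.653878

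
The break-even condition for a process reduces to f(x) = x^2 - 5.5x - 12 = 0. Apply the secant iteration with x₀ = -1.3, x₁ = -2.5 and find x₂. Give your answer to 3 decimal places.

-1.640

f(-1.3) = -3.16000, f(-2.5) = 8.00000
x₂ = -2.50000 − 8.00000·(-2.50000 − (-1.30000)) / (8.00000 − (-3.16000)) = -2.50000 − (-9.60000)/(11.16000) = -1.63978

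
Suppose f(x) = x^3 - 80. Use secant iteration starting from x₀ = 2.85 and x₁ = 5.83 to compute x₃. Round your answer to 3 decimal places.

f(2.85) = -56.85088, f(5.83) = 118.15529
x₂ = 5.83000 − 118.15529·(5.83000 − 2.85000) / (118.15529 − (-56.85088)) = 5.83000 − (352.10276)/(175.00616) = 3.81806
f(3.81806) = -24.34213
x₃ = 3.81806 − (-24.34213)·(3.81806 − 5.83000) / (-24.34213 − 118.15529) = 3.81806 − (48.97503)/(-142.49742) = 4.16175

4.162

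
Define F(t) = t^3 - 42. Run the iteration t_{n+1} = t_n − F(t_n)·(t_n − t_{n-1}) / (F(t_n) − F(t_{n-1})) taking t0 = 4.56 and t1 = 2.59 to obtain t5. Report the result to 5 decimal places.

3.47587

F(4.56) = 52.8188160, F(2.59) = -24.6260210
t2 = 2.5900000 − (-24.6260210)·(2.5900000 − 4.5600000) / (-24.6260210 − 52.8188160) = 2.5900000 − (48.5132614)/(-77.4448370) = 3.2164234
F(3.2164234) = -8.7248780
t3 = 3.2164234 − (-8.7248780)·(3.2164234 − 2.5900000) / (-8.7248780 − (-24.6260210)) = 3.2164234 − (-5.4654681)/(15.9011430) = 3.5601389
F(3.5601389) = 3.1232961
t4 = 3.5601389 − 3.1232961·(3.5601389 − 3.2164234) / (3.1232961 − (-8.7248780)) = 3.5601389 − (1.0735250)/(11.8481741) = 3.4695321
F(3.4695321) = -0.2349774
t5 = 3.4695321 − (-0.2349774)·(3.4695321 − 3.5601389) / (-0.2349774 − 3.1232961) = 3.4695321 − (0.0212905)/(-3.3582735) = 3.4758718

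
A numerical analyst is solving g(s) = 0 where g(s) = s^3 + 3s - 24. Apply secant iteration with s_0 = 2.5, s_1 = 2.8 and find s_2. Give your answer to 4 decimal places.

g(2.5) = -0.875000, g(2.8) = 6.352000
s_2 = 2.800000 − 6.352000·(2.800000 − 2.500000) / (6.352000 − (-0.875000)) = 2.800000 − (1.905600)/(7.227000) = 2.536322

2.5363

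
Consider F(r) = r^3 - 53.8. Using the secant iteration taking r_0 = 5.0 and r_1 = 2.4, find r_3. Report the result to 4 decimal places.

4.0064

F(5.0) = 71.200000, F(2.4) = -39.976000
r_2 = 2.400000 − (-39.976000)·(2.400000 − 5.000000) / (-39.976000 − 71.200000) = 2.400000 − (103.937600)/(-111.176000) = 3.334892
F(3.334892) = -16.710969
r_3 = 3.334892 − (-16.710969)·(3.334892 − 2.400000) / (-16.710969 − (-39.976000)) = 3.334892 − (-15.622958)/(23.265031) = 4.006413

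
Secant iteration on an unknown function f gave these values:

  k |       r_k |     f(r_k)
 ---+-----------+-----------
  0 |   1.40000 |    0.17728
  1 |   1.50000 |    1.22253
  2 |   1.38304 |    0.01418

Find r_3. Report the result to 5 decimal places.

1.38167

r_3 = 1.38304 − 0.01418·(1.38304 − 1.50000) / (0.01418 − 1.22253)
   = 1.38304 − (-0.0016585)/(-1.2083500) = 1.3816675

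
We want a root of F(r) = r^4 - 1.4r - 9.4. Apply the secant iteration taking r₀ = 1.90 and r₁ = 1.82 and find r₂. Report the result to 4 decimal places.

1.8601

F(1.90) = 0.972100, F(1.82) = -0.976006
r₂ = 1.820000 − (-0.976006)·(1.820000 − 1.900000) / (-0.976006 − 0.972100) = 1.820000 − (0.078080)/(-1.948106) = 1.860080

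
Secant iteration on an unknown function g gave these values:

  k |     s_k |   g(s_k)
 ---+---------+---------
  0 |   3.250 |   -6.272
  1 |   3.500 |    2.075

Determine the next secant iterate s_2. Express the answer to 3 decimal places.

s_2 = 3.500 − 2.075·(3.500 − 3.250) / (2.075 − (-6.272))
   = 3.500 − (0.51875)/(8.34700) = 3.43785

3.438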